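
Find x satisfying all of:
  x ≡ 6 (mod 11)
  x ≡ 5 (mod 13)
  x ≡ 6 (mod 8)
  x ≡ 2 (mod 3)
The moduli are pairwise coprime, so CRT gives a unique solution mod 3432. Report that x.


Product of moduli M = 11 · 13 · 8 · 3 = 3432.
Merge one congruence at a time:
  Start: x ≡ 6 (mod 11).
  Combine with x ≡ 5 (mod 13); new modulus lcm = 143.
    Write x = 6 + 11·t and substitute into x ≡ 5 (mod 13): 11·t ≡ 5 − 6 = -1 (mod 13).
    Reduce coefficients mod 13: 11·t ≡ 12 (mod 13).
    The inverse of 11 mod 13 is 6 (since 11·6 = 66 = 5·13 + 1), so t ≡ 6·12 = 72 ≡ 7 (mod 13).
    Then x = 6 + 11·7 = 83, valid modulo lcm(11, 13) = 143: x ≡ 83 (mod 143).
  Combine with x ≡ 6 (mod 8); new modulus lcm = 1144.
    Write x = 83 + 143·t and substitute into x ≡ 6 (mod 8): 143·t ≡ 6 − 83 = -77 (mod 8).
    Reduce coefficients mod 8: 7·t ≡ 3 (mod 8).
    The inverse of 7 mod 8 is 7 (since 7·7 = 49 = 6·8 + 1), so t ≡ 7·3 = 21 ≡ 5 (mod 8).
    Then x = 83 + 143·5 = 798, valid modulo lcm(143, 8) = 1144: x ≡ 798 (mod 1144).
  Combine with x ≡ 2 (mod 3); new modulus lcm = 3432.
    Write x = 798 + 1144·t and substitute into x ≡ 2 (mod 3): 1144·t ≡ 2 − 798 = -796 (mod 3).
    Reduce coefficients mod 3: 1·t ≡ 2 (mod 3).
    So t ≡ 2 (mod 3).
    Then x = 798 + 1144·2 = 3086, valid modulo lcm(1144, 3) = 3432: x ≡ 3086 (mod 3432).
Verify against each original: 3086 mod 11 = 6, 3086 mod 13 = 5, 3086 mod 8 = 6, 3086 mod 3 = 2.

x ≡ 3086 (mod 3432).


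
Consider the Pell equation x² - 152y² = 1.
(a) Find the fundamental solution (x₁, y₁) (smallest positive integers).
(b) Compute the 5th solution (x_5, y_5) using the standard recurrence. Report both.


Step 1: Find the fundamental solution (x₁, y₁) of x² - 152y² = 1.
  Expand √152 as a continued fraction. a₀ = ⌊√152⌋ = 12; iterate m_{k+1} = d_k·a_k − m_k, d_{k+1} = (152 − m_{k+1}²)/d_k, a_{k+1} = ⌊(a₀ + m_{k+1})/d_{k+1}⌋ (starting m₀ = 0, d₀ = 1), with convergents p_k = a_k·p_{k-1} + p_{k-2}, q_k = a_k·q_{k-1} + q_{k-2} (p₋₁ = 1, q₋₁ = 0):
  k = 0: a₀ = 12; p₀/q₀ = 12/1; p₀² − 152·q₀² = 144 − 152 = -8.
  k = 1: m = 12, d = 8, a = ⌊(12 + 12)/8⌋ = 3; p/q = (3·12 + 1)/(3·1 + 0) = 37/3; p² − 152·q² = 1369 − 1368 = 1.
  The first convergent with p² − 152·q² = 1 gives the fundamental solution (x₁, y₁) = (37, 3).
Step 2: Apply the recurrence (x_{n+1}, y_{n+1}) = (x₁x_n + 152y₁y_n, x₁y_n + y₁x_n) repeatedly.
  From (x_1, y_1) = (37, 3): x_2 = 37·37 + 152·3·3 = 2737; y_2 = 37·3 + 3·37 = 222.
  From (x_2, y_2) = (2737, 222): x_3 = 37·2737 + 152·3·222 = 202501; y_3 = 37·222 + 3·2737 = 16425.
  From (x_3, y_3) = (202501, 16425): x_4 = 37·202501 + 152·3·16425 = 14982337; y_4 = 37·16425 + 3·202501 = 1215228.
  From (x_4, y_4) = (14982337, 1215228): x_5 = 37·14982337 + 152·3·1215228 = 1108490437; y_5 = 37·1215228 + 3·14982337 = 89910447.
Step 3: Verify x_5² - 152·y_5² = 1228751048920450969 - 1228751048920450968 = 1 (should be 1). ✓

(x_1, y_1) = (37, 3); (x_5, y_5) = (1108490437, 89910447).


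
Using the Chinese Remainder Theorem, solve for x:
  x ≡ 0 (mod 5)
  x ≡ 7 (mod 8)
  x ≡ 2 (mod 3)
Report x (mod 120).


Moduli 5, 8, 3 are pairwise coprime; by CRT there is a unique solution modulo M = 5 · 8 · 3 = 120.
Solve pairwise, accumulating the modulus:
  Start with x ≡ 0 (mod 5).
  Combine with x ≡ 7 (mod 8): since gcd(5, 8) = 1, we get a unique residue mod 40.
    Write x = 0 + 5·t and substitute into x ≡ 7 (mod 8): 5·t ≡ 7 − 0 = 7 (mod 8).
    The inverse of 5 mod 8 is 5 (since 5·5 = 25 = 3·8 + 1), so t ≡ 5·7 = 35 ≡ 3 (mod 8).
    Then x = 0 + 5·3 = 15, valid modulo lcm(5, 8) = 40: x ≡ 15 (mod 40).
  Combine with x ≡ 2 (mod 3): since gcd(40, 3) = 1, we get a unique residue mod 120.
    Write x = 15 + 40·t and substitute into x ≡ 2 (mod 3): 40·t ≡ 2 − 15 = -13 (mod 3).
    Reduce coefficients mod 3: 1·t ≡ 2 (mod 3).
    So t ≡ 2 (mod 3).
    Then x = 15 + 40·2 = 95, valid modulo lcm(40, 3) = 120: x ≡ 95 (mod 120).
Verify: 95 mod 5 = 0 ✓, 95 mod 8 = 7 ✓, 95 mod 3 = 2 ✓.

x ≡ 95 (mod 120).


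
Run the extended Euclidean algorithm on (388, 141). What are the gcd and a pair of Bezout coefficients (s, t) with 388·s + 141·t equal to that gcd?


Euclidean algorithm on (388, 141) — divide until remainder is 0:
  388 = 2 · 141 + 106
  141 = 1 · 106 + 35
  106 = 3 · 35 + 1
  35 = 35 · 1 + 0
gcd(388, 141) = 1.
Track Bezout coefficients alongside the remainders: start with r₀ = 388 = a·1 + b·0 (s = 1, t = 0) and r₁ = 141 = a·0 + b·1 (s = 0, t = 1); each new remainder r_{k+1} = r_{k-1} − q_k·r_k inherits s_{k+1} = s_{k-1} − q_k·s_k, t_{k+1} = t_{k-1} − q_k·t_k, so r_k = a·s_k + b·t_k at every step:
  q = 2: r = 106, s = 1 − 2·0 = 1, t = 0 − 2·1 = -2  (check: 388·1 + 141·(-2) = 106)
  q = 1: r = 35, s = 0 − 1·1 = -1, t = 1 − 1·(-2) = 3  (check: 388·(-1) + 141·3 = 35)
  q = 3: r = 1, s = 1 − 3·(-1) = 4, t = -2 − 3·3 = -11  (check: 388·4 + 141·(-11) = 1)
The row with r = 1 (the gcd) gives the Bezout coefficients s = 4, t = -11.
Result: 388 · (4) + 141 · (-11) = 1.

gcd(388, 141) = 1; s = 4, t = -11 (check: 388·4 + 141·(-11) = 1).


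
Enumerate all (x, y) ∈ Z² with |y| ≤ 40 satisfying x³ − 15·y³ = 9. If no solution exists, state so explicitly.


The equation is x³ - 15y³ = 9. For fixed y, x³ = 15·y³ + 9, so a solution requires the RHS to be a perfect cube.
Strategy: iterate y from -40 to 40, compute RHS = 15·y³ + 9, and check whether it is a (positive or negative) perfect cube.
Check small values of y:
  y = 0: RHS = 9 is not a perfect cube.
  y = 1: RHS = 24 is not a perfect cube.
  y = -1: RHS = -6 is not a perfect cube.
  y = 2: RHS = 129 is not a perfect cube.
  y = -2: RHS = -111 is not a perfect cube.
  y = 3: RHS = 414 is not a perfect cube.
  y = -3: RHS = -396 is not a perfect cube.
Continuing the search up to |y| = 40 finds no solutions either.
No (x, y) in the scanned range satisfies the equation.

No integer solutions with |y| ≤ 40.


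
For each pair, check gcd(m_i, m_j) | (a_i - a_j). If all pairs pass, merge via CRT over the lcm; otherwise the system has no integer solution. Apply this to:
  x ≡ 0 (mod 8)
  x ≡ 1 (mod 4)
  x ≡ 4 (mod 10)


Moduli 8, 4, 10 are not pairwise coprime, so CRT works modulo lcm(m_i) when all pairwise compatibility conditions hold.
Pairwise compatibility: gcd(m_i, m_j) must divide a_i - a_j for every pair.
Merge one congruence at a time:
  Start: x ≡ 0 (mod 8).
  Combine with x ≡ 1 (mod 4): gcd(8, 4) = 4, and 1 - 0 = 1 is NOT divisible by 4.
    ⇒ system is inconsistent (no integer solution).

No solution (the system is inconsistent).


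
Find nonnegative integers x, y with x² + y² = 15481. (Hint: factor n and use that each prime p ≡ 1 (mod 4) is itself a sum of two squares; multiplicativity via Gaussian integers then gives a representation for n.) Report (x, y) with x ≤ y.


Step 1: Factor n = 15481 = 113 · 137.
Step 2: Check the mod-4 condition on each prime factor: 113 ≡ 1 (mod 4), exponent 1; 137 ≡ 1 (mod 4), exponent 1.
All primes ≡ 3 (mod 4) appear to even exponent (or don't appear), so by the two-squares theorem n IS expressible as a sum of two squares.
Step 3: Build a representation. Here n = 113 · 137 is a product of primes ≡ 1 (mod 4). Each prime p ≡ 1 (mod 4) is itself a sum of two squares; find a² by testing p − a² for a perfect square:
  113: 113 − 1² = 112, 113 − 2² = 109, 113 − 3² = 104, 113 − 4² = 97, 113 − 5² = 88, 113 − 6² = 77, 113 − 7² = 64 = 8² ⇒ 113 = 7² + 8².
  137: 137 − 1² = 136, 137 − 2² = 133, 137 − 3² = 128, 137 − 4² = 121 = 11² ⇒ 137 = 4² + 11².
  Combine using the Brahmagupta–Fibonacci identity (a² + b²)(c² + d²) = (ac − bd)² + (ad + bc)² = (ac + bd)² + (ad − bc)²:
  113 · 137 = 15481: from (7² + 8²)(4² + 11²), take (7·4 − 8·11, 7·11 + 8·4) = (28 − 88, 77 + 32) = (-60, 109); dropping signs (only squares matter) gives (60, 109); check 60² + 109² = 3600 + 11881 = 15481 ✓.
Step 4: Order so x ≤ y and verify: 60² + 109² = 3600 + 11881 = 15481 = n. ✓

n = 15481 = 60² + 109² (one valid representation with x ≤ y).


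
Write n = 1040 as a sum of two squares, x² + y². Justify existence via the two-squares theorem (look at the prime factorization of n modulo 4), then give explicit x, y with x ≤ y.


Step 1: Factor n = 1040 = 2^4 · 5 · 13.
Step 2: Check the mod-4 condition on each prime factor: 2 = 2 (special); 5 ≡ 1 (mod 4), exponent 1; 13 ≡ 1 (mod 4), exponent 1.
All primes ≡ 3 (mod 4) appear to even exponent (or don't appear), so by the two-squares theorem n IS expressible as a sum of two squares.
Step 3: Build a representation. Group n = k² · m with k = 4 and m = 5 · 13 = 65 (a product of primes ≡ 1 (mod 4)); a representation of m scales to one of n via (k·x)² + (k·y)² = k²(x² + y²). Each prime p ≡ 1 (mod 4) is itself a sum of two squares; find a² by testing p − a² for a perfect square:
  5: 5 − 1² = 4 = 2² ⇒ 5 = 1² + 2².
  13: 13 − 1² = 12, 13 − 2² = 9 = 3² ⇒ 13 = 2² + 3².
  Combine using the Brahmagupta–Fibonacci identity (a² + b²)(c² + d²) = (ac − bd)² + (ad + bc)² = (ac + bd)² + (ad − bc)²:
  5 · 13 = 65: from (1² + 2²)(2² + 3²), take (1·2 − 2·3, 1·3 + 2·2) = (2 − 6, 3 + 4) = (-4, 7); dropping signs (only squares matter) gives (4, 7); check 4² + 7² = 16 + 49 = 65 ✓.
  Scale by k = 4: (4·4, 4·7) = (16, 28).
Step 4: Order so x ≤ y and verify: 16² + 28² = 256 + 784 = 1040 = n. ✓

n = 1040 = 16² + 28² (one valid representation with x ≤ y).


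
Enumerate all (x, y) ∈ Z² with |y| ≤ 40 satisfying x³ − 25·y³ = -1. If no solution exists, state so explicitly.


The equation is x³ - 25y³ = -1. For fixed y, x³ = 25·y³ − 1, so a solution requires the RHS to be a perfect cube.
Strategy: iterate y from -40 to 40, compute RHS = 25·y³ − 1, and check whether it is a (positive or negative) perfect cube.
Check small values of y:
  y = 0: RHS = -1 = (-1)³ ⇒ x = -1 works.
  y = 1: RHS = 24 is not a perfect cube.
  y = -1: RHS = -26 is not a perfect cube.
  y = 2: RHS = 199 is not a perfect cube.
  y = -2: RHS = -201 is not a perfect cube.
  y = 3: RHS = 674 is not a perfect cube.
  y = -3: RHS = -676 is not a perfect cube.
Continuing the search up to |y| = 40 finds no further solutions beyond those listed.
Collected solutions: (-1, 0).

Solutions (with |y| ≤ 40): (-1, 0).


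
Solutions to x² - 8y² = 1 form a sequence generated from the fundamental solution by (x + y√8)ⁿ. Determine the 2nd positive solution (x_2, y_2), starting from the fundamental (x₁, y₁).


Step 1: Find the fundamental solution (x₁, y₁) of x² - 8y² = 1.
  Expand √8 as a continued fraction. a₀ = ⌊√8⌋ = 2; iterate m_{k+1} = d_k·a_k − m_k, d_{k+1} = (8 − m_{k+1}²)/d_k, a_{k+1} = ⌊(a₀ + m_{k+1})/d_{k+1}⌋ (starting m₀ = 0, d₀ = 1), with convergents p_k = a_k·p_{k-1} + p_{k-2}, q_k = a_k·q_{k-1} + q_{k-2} (p₋₁ = 1, q₋₁ = 0):
  k = 0: a₀ = 2; p₀/q₀ = 2/1; p₀² − 8·q₀² = 4 − 8 = -4.
  k = 1: m = 2, d = 4, a = ⌊(2 + 2)/4⌋ = 1; p/q = (1·2 + 1)/(1·1 + 0) = 3/1; p² − 8·q² = 9 − 8 = 1.
  The first convergent with p² − 8·q² = 1 gives the fundamental solution (x₁, y₁) = (3, 1).
Step 2: Apply the recurrence (x_{n+1}, y_{n+1}) = (x₁x_n + 8y₁y_n, x₁y_n + y₁x_n) repeatedly.
  From (x_1, y_1) = (3, 1): x_2 = 3·3 + 8·1·1 = 17; y_2 = 3·1 + 1·3 = 6.
Step 3: Verify x_2² - 8·y_2² = 289 - 288 = 1 (should be 1). ✓

(x_1, y_1) = (3, 1); (x_2, y_2) = (17, 6).


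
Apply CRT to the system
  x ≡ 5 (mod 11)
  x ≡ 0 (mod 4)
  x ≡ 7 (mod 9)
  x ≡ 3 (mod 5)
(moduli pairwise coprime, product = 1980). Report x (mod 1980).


Product of moduli M = 11 · 4 · 9 · 5 = 1980.
Merge one congruence at a time:
  Start: x ≡ 5 (mod 11).
  Combine with x ≡ 0 (mod 4); new modulus lcm = 44.
    Write x = 5 + 11·t and substitute into x ≡ 0 (mod 4): 11·t ≡ 0 − 5 = -5 (mod 4).
    Reduce coefficients mod 4: 3·t ≡ 3 (mod 4).
    The inverse of 3 mod 4 is 3 (since 3·3 = 9 = 2·4 + 1), so t ≡ 3·3 = 9 ≡ 1 (mod 4).
    Then x = 5 + 11·1 = 16, valid modulo lcm(11, 4) = 44: x ≡ 16 (mod 44).
  Combine with x ≡ 7 (mod 9); new modulus lcm = 396.
    Write x = 16 + 44·t and substitute into x ≡ 7 (mod 9): 44·t ≡ 7 − 16 = -9 (mod 9).
    Reduce coefficients mod 9: 8·t ≡ 0 (mod 9).
    The inverse of 8 mod 9 is 8 (since 8·8 = 64 = 7·9 + 1), so t ≡ 8·0 = 0 ≡ 0 (mod 9).
    Then x = 16 + 44·0 = 16, valid modulo lcm(44, 9) = 396: x ≡ 16 (mod 396).
  Combine with x ≡ 3 (mod 5); new modulus lcm = 1980.
    Write x = 16 + 396·t and substitute into x ≡ 3 (mod 5): 396·t ≡ 3 − 16 = -13 (mod 5).
    Reduce coefficients mod 5: 1·t ≡ 2 (mod 5).
    So t ≡ 2 (mod 5).
    Then x = 16 + 396·2 = 808, valid modulo lcm(396, 5) = 1980: x ≡ 808 (mod 1980).
Verify against each original: 808 mod 11 = 5, 808 mod 4 = 0, 808 mod 9 = 7, 808 mod 5 = 3.

x ≡ 808 (mod 1980).


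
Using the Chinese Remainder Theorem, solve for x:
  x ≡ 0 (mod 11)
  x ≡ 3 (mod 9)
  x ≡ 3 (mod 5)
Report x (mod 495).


Moduli 11, 9, 5 are pairwise coprime; by CRT there is a unique solution modulo M = 11 · 9 · 5 = 495.
Solve pairwise, accumulating the modulus:
  Start with x ≡ 0 (mod 11).
  Combine with x ≡ 3 (mod 9): since gcd(11, 9) = 1, we get a unique residue mod 99.
    Write x = 0 + 11·t and substitute into x ≡ 3 (mod 9): 11·t ≡ 3 − 0 = 3 (mod 9).
    Reduce coefficients mod 9: 2·t ≡ 3 (mod 9).
    The inverse of 2 mod 9 is 5 (since 2·5 = 10 = 1·9 + 1), so t ≡ 5·3 = 15 ≡ 6 (mod 9).
    Then x = 0 + 11·6 = 66, valid modulo lcm(11, 9) = 99: x ≡ 66 (mod 99).
  Combine with x ≡ 3 (mod 5): since gcd(99, 5) = 1, we get a unique residue mod 495.
    Write x = 66 + 99·t and substitute into x ≡ 3 (mod 5): 99·t ≡ 3 − 66 = -63 (mod 5).
    Reduce coefficients mod 5: 4·t ≡ 2 (mod 5).
    The inverse of 4 mod 5 is 4 (since 4·4 = 16 = 3·5 + 1), so t ≡ 4·2 = 8 ≡ 3 (mod 5).
    Then x = 66 + 99·3 = 363, valid modulo lcm(99, 5) = 495: x ≡ 363 (mod 495).
Verify: 363 mod 11 = 0 ✓, 363 mod 9 = 3 ✓, 363 mod 5 = 3 ✓.

x ≡ 363 (mod 495).


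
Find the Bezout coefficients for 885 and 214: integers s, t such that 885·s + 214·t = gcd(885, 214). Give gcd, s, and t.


Euclidean algorithm on (885, 214) — divide until remainder is 0:
  885 = 4 · 214 + 29
  214 = 7 · 29 + 11
  29 = 2 · 11 + 7
  11 = 1 · 7 + 4
  7 = 1 · 4 + 3
  4 = 1 · 3 + 1
  3 = 3 · 1 + 0
gcd(885, 214) = 1.
Track Bezout coefficients alongside the remainders: start with r₀ = 885 = a·1 + b·0 (s = 1, t = 0) and r₁ = 214 = a·0 + b·1 (s = 0, t = 1); each new remainder r_{k+1} = r_{k-1} − q_k·r_k inherits s_{k+1} = s_{k-1} − q_k·s_k, t_{k+1} = t_{k-1} − q_k·t_k, so r_k = a·s_k + b·t_k at every step:
  q = 4: r = 29, s = 1 − 4·0 = 1, t = 0 − 4·1 = -4  (check: 885·1 + 214·(-4) = 29)
  q = 7: r = 11, s = 0 − 7·1 = -7, t = 1 − 7·(-4) = 29  (check: 885·(-7) + 214·29 = 11)
  q = 2: r = 7, s = 1 − 2·(-7) = 15, t = -4 − 2·29 = -62  (check: 885·15 + 214·(-62) = 7)
  q = 1: r = 4, s = -7 − 1·15 = -22, t = 29 − 1·(-62) = 91  (check: 885·(-22) + 214·91 = 4)
  q = 1: r = 3, s = 15 − 1·(-22) = 37, t = -62 − 1·91 = -153  (check: 885·37 + 214·(-153) = 3)
  q = 1: r = 1, s = -22 − 1·37 = -59, t = 91 − 1·(-153) = 244  (check: 885·(-59) + 214·244 = 1)
The row with r = 1 (the gcd) gives the Bezout coefficients s = -59, t = 244.
Result: 885 · (-59) + 214 · (244) = 1.

gcd(885, 214) = 1; s = -59, t = 244 (check: 885·(-59) + 214·244 = 1).


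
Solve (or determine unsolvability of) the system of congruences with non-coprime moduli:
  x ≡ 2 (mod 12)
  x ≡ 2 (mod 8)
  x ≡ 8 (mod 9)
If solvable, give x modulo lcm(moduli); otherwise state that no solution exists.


Moduli 12, 8, 9 are not pairwise coprime, so CRT works modulo lcm(m_i) when all pairwise compatibility conditions hold.
Pairwise compatibility: gcd(m_i, m_j) must divide a_i - a_j for every pair.
Merge one congruence at a time:
  Start: x ≡ 2 (mod 12).
  Combine with x ≡ 2 (mod 8): gcd(12, 8) = 4; 2 - 2 = 0, which IS divisible by 4, so compatible.
    Write x = 2 + 12·t and substitute into x ≡ 2 (mod 8): 12·t ≡ 2 − 2 = 0 (mod 8).
    Divide the congruence (and modulus) by g = 4: 3·t ≡ 0 (mod 2).
    Reduce coefficients mod 2: 1·t ≡ 0 (mod 2).
    So t ≡ 0 (mod 2).
    Then x = 2 + 12·0 = 2, valid modulo lcm(12, 8) = 24: x ≡ 2 (mod 24).
  Combine with x ≡ 8 (mod 9): gcd(24, 9) = 3; 8 - 2 = 6, which IS divisible by 3, so compatible.
    Write x = 2 + 24·t and substitute into x ≡ 8 (mod 9): 24·t ≡ 8 − 2 = 6 (mod 9).
    Divide the congruence (and modulus) by g = 3: 8·t ≡ 2 (mod 3).
    Reduce coefficients mod 3: 2·t ≡ 2 (mod 3).
    The inverse of 2 mod 3 is 2 (since 2·2 = 4 = 1·3 + 1), so t ≡ 2·2 = 4 ≡ 1 (mod 3).
    Then x = 2 + 24·1 = 26, valid modulo lcm(24, 9) = 72: x ≡ 26 (mod 72).
Verify: 26 mod 12 = 2, 26 mod 8 = 2, 26 mod 9 = 8.

x ≡ 26 (mod 72).


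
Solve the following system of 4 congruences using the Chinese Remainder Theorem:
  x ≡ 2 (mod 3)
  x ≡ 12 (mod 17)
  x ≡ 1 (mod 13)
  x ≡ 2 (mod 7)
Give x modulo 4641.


Product of moduli M = 3 · 17 · 13 · 7 = 4641.
Merge one congruence at a time:
  Start: x ≡ 2 (mod 3).
  Combine with x ≡ 12 (mod 17); new modulus lcm = 51.
    Write x = 2 + 3·t and substitute into x ≡ 12 (mod 17): 3·t ≡ 12 − 2 = 10 (mod 17).
    The inverse of 3 mod 17 is 6 (since 3·6 = 18 = 1·17 + 1), so t ≡ 6·10 = 60 ≡ 9 (mod 17).
    Then x = 2 + 3·9 = 29, valid modulo lcm(3, 17) = 51: x ≡ 29 (mod 51).
  Combine with x ≡ 1 (mod 13); new modulus lcm = 663.
    Write x = 29 + 51·t and substitute into x ≡ 1 (mod 13): 51·t ≡ 1 − 29 = -28 (mod 13).
    Reduce coefficients mod 13: 12·t ≡ 11 (mod 13).
    The inverse of 12 mod 13 is 12 (since 12·12 = 144 = 11·13 + 1), so t ≡ 12·11 = 132 ≡ 2 (mod 13).
    Then x = 29 + 51·2 = 131, valid modulo lcm(51, 13) = 663: x ≡ 131 (mod 663).
  Combine with x ≡ 2 (mod 7); new modulus lcm = 4641.
    Write x = 131 + 663·t and substitute into x ≡ 2 (mod 7): 663·t ≡ 2 − 131 = -129 (mod 7).
    Reduce coefficients mod 7: 5·t ≡ 4 (mod 7).
    The inverse of 5 mod 7 is 3 (since 5·3 = 15 = 2·7 + 1), so t ≡ 3·4 = 12 ≡ 5 (mod 7).
    Then x = 131 + 663·5 = 3446, valid modulo lcm(663, 7) = 4641: x ≡ 3446 (mod 4641).
Verify against each original: 3446 mod 3 = 2, 3446 mod 17 = 12, 3446 mod 13 = 1, 3446 mod 7 = 2.

x ≡ 3446 (mod 4641).


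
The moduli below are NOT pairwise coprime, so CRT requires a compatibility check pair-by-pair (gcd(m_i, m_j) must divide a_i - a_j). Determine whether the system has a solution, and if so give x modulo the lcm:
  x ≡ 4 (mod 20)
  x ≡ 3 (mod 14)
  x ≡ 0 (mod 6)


Moduli 20, 14, 6 are not pairwise coprime, so CRT works modulo lcm(m_i) when all pairwise compatibility conditions hold.
Pairwise compatibility: gcd(m_i, m_j) must divide a_i - a_j for every pair.
Merge one congruence at a time:
  Start: x ≡ 4 (mod 20).
  Combine with x ≡ 3 (mod 14): gcd(20, 14) = 2, and 3 - 4 = -1 is NOT divisible by 2.
    ⇒ system is inconsistent (no integer solution).

No solution (the system is inconsistent).


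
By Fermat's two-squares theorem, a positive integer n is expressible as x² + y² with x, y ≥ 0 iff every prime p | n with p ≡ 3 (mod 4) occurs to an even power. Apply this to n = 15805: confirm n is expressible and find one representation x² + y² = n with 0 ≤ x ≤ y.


Step 1: Factor n = 15805 = 5 · 29 · 109.
Step 2: Check the mod-4 condition on each prime factor: 5 ≡ 1 (mod 4), exponent 1; 29 ≡ 1 (mod 4), exponent 1; 109 ≡ 1 (mod 4), exponent 1.
All primes ≡ 3 (mod 4) appear to even exponent (or don't appear), so by the two-squares theorem n IS expressible as a sum of two squares.
Step 3: Build a representation. Here n = 5 · 29 · 109 is a product of primes ≡ 1 (mod 4). Each prime p ≡ 1 (mod 4) is itself a sum of two squares; find a² by testing p − a² for a perfect square:
  5: 5 − 1² = 4 = 2² ⇒ 5 = 1² + 2².
  29: 29 − 1² = 28, 29 − 2² = 25 = 5² ⇒ 29 = 2² + 5².
  109: 109 − 1² = 108, 109 − 2² = 105, 109 − 3² = 100 = 10² ⇒ 109 = 3² + 10².
  Combine using the Brahmagupta–Fibonacci identity (a² + b²)(c² + d²) = (ac − bd)² + (ad + bc)² = (ac + bd)² + (ad − bc)²:
  5 · 29 = 145: from (1² + 2²)(2² + 5²), take (1·2 − 2·5, 1·5 + 2·2) = (2 − 10, 5 + 4) = (-8, 9); dropping signs (only squares matter) gives (8, 9); check 8² + 9² = 64 + 81 = 145 ✓.
  145 · 109 = 15805: from (8² + 9²)(3² + 10²), take (8·3 − 9·10, 8·10 + 9·3) = (24 − 90, 80 + 27) = (-66, 107); dropping signs (only squares matter) gives (66, 107); check 66² + 107² = 4356 + 11449 = 15805 ✓.
Step 4: Order so x ≤ y and verify: 66² + 107² = 4356 + 11449 = 15805 = n. ✓

n = 15805 = 66² + 107² (one valid representation with x ≤ y).


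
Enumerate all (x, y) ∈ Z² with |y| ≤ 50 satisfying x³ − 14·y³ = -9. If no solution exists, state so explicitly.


The equation is x³ - 14y³ = -9. For fixed y, x³ = 14·y³ − 9, so a solution requires the RHS to be a perfect cube.
Strategy: iterate y from -50 to 50, compute RHS = 14·y³ − 9, and check whether it is a (positive or negative) perfect cube.
Check small values of y:
  y = 0: RHS = -9 is not a perfect cube.
  y = 1: RHS = 5 is not a perfect cube.
  y = -1: RHS = -23 is not a perfect cube.
  y = 2: RHS = 103 is not a perfect cube.
  y = -2: RHS = -121 is not a perfect cube.
  y = 3: RHS = 369 is not a perfect cube.
  y = -3: RHS = -387 is not a perfect cube.
Continuing the search up to |y| = 50 finds no solutions either.
No (x, y) in the scanned range satisfies the equation.

No integer solutions with |y| ≤ 50.


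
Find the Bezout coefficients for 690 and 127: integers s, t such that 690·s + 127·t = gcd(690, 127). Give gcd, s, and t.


Euclidean algorithm on (690, 127) — divide until remainder is 0:
  690 = 5 · 127 + 55
  127 = 2 · 55 + 17
  55 = 3 · 17 + 4
  17 = 4 · 4 + 1
  4 = 4 · 1 + 0
gcd(690, 127) = 1.
Track Bezout coefficients alongside the remainders: start with r₀ = 690 = a·1 + b·0 (s = 1, t = 0) and r₁ = 127 = a·0 + b·1 (s = 0, t = 1); each new remainder r_{k+1} = r_{k-1} − q_k·r_k inherits s_{k+1} = s_{k-1} − q_k·s_k, t_{k+1} = t_{k-1} − q_k·t_k, so r_k = a·s_k + b·t_k at every step:
  q = 5: r = 55, s = 1 − 5·0 = 1, t = 0 − 5·1 = -5  (check: 690·1 + 127·(-5) = 55)
  q = 2: r = 17, s = 0 − 2·1 = -2, t = 1 − 2·(-5) = 11  (check: 690·(-2) + 127·11 = 17)
  q = 3: r = 4, s = 1 − 3·(-2) = 7, t = -5 − 3·11 = -38  (check: 690·7 + 127·(-38) = 4)
  q = 4: r = 1, s = -2 − 4·7 = -30, t = 11 − 4·(-38) = 163  (check: 690·(-30) + 127·163 = 1)
The row with r = 1 (the gcd) gives the Bezout coefficients s = -30, t = 163.
Result: 690 · (-30) + 127 · (163) = 1.

gcd(690, 127) = 1; s = -30, t = 163 (check: 690·(-30) + 127·163 = 1).


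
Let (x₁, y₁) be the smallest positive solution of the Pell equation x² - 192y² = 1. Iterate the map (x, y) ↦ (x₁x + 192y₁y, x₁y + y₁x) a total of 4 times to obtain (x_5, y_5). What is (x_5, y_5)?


Step 1: Find the fundamental solution (x₁, y₁) of x² - 192y² = 1.
  Expand √192 as a continued fraction. a₀ = ⌊√192⌋ = 13; iterate m_{k+1} = d_k·a_k − m_k, d_{k+1} = (192 − m_{k+1}²)/d_k, a_{k+1} = ⌊(a₀ + m_{k+1})/d_{k+1}⌋ (starting m₀ = 0, d₀ = 1), with convergents p_k = a_k·p_{k-1} + p_{k-2}, q_k = a_k·q_{k-1} + q_{k-2} (p₋₁ = 1, q₋₁ = 0):
  k = 0: a₀ = 13; p₀/q₀ = 13/1; p₀² − 192·q₀² = 169 − 192 = -23.
  k = 1: m = 13, d = 23, a = ⌊(13 + 13)/23⌋ = 1; p/q = (1·13 + 1)/(1·1 + 0) = 14/1; p² − 192·q² = 196 − 192 = 4.
  k = 2: m = 10, d = 4, a = ⌊(13 + 10)/4⌋ = 5; p/q = (5·14 + 13)/(5·1 + 1) = 83/6; p² − 192·q² = 6889 − 6912 = -23.
  k = 3: m = 10, d = 23, a = ⌊(13 + 10)/23⌋ = 1; p/q = (1·83 + 14)/(1·6 + 1) = 97/7; p² − 192·q² = 9409 − 9408 = 1.
  The first convergent with p² − 192·q² = 1 gives the fundamental solution (x₁, y₁) = (97, 7).
Step 2: Apply the recurrence (x_{n+1}, y_{n+1}) = (x₁x_n + 192y₁y_n, x₁y_n + y₁x_n) repeatedly.
  From (x_1, y_1) = (97, 7): x_2 = 97·97 + 192·7·7 = 18817; y_2 = 97·7 + 7·97 = 1358.
  From (x_2, y_2) = (18817, 1358): x_3 = 97·18817 + 192·7·1358 = 3650401; y_3 = 97·1358 + 7·18817 = 263445.
  From (x_3, y_3) = (3650401, 263445): x_4 = 97·3650401 + 192·7·263445 = 708158977; y_4 = 97·263445 + 7·3650401 = 51106972.
  From (x_4, y_4) = (708158977, 51106972): x_5 = 97·708158977 + 192·7·51106972 = 137379191137; y_5 = 97·51106972 + 7·708158977 = 9914489123.
Step 3: Verify x_5² - 192·y_5² = 18873042157456379352769 - 18873042157456379352768 = 1 (should be 1). ✓

(x_1, y_1) = (97, 7); (x_5, y_5) = (137379191137, 9914489123).


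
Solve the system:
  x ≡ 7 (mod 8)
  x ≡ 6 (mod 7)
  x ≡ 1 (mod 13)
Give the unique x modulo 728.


Moduli 8, 7, 13 are pairwise coprime; by CRT there is a unique solution modulo M = 8 · 7 · 13 = 728.
Solve pairwise, accumulating the modulus:
  Start with x ≡ 7 (mod 8).
  Combine with x ≡ 6 (mod 7): since gcd(8, 7) = 1, we get a unique residue mod 56.
    Write x = 7 + 8·t and substitute into x ≡ 6 (mod 7): 8·t ≡ 6 − 7 = -1 (mod 7).
    Reduce coefficients mod 7: 1·t ≡ 6 (mod 7).
    So t ≡ 6 (mod 7).
    Then x = 7 + 8·6 = 55, valid modulo lcm(8, 7) = 56: x ≡ 55 (mod 56).
  Combine with x ≡ 1 (mod 13): since gcd(56, 13) = 1, we get a unique residue mod 728.
    Write x = 55 + 56·t and substitute into x ≡ 1 (mod 13): 56·t ≡ 1 − 55 = -54 (mod 13).
    Reduce coefficients mod 13: 4·t ≡ 11 (mod 13).
    The inverse of 4 mod 13 is 10 (since 4·10 = 40 = 3·13 + 1), so t ≡ 10·11 = 110 ≡ 6 (mod 13).
    Then x = 55 + 56·6 = 391, valid modulo lcm(56, 13) = 728: x ≡ 391 (mod 728).
Verify: 391 mod 8 = 7 ✓, 391 mod 7 = 6 ✓, 391 mod 13 = 1 ✓.

x ≡ 391 (mod 728).


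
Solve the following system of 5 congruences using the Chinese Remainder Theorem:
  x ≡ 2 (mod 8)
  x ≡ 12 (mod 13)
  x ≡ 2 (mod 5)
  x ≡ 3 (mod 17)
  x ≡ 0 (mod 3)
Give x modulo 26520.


Product of moduli M = 8 · 13 · 5 · 17 · 3 = 26520.
Merge one congruence at a time:
  Start: x ≡ 2 (mod 8).
  Combine with x ≡ 12 (mod 13); new modulus lcm = 104.
    Write x = 2 + 8·t and substitute into x ≡ 12 (mod 13): 8·t ≡ 12 − 2 = 10 (mod 13).
    The inverse of 8 mod 13 is 5 (since 8·5 = 40 = 3·13 + 1), so t ≡ 5·10 = 50 ≡ 11 (mod 13).
    Then x = 2 + 8·11 = 90, valid modulo lcm(8, 13) = 104: x ≡ 90 (mod 104).
  Combine with x ≡ 2 (mod 5); new modulus lcm = 520.
    Write x = 90 + 104·t and substitute into x ≡ 2 (mod 5): 104·t ≡ 2 − 90 = -88 (mod 5).
    Reduce coefficients mod 5: 4·t ≡ 2 (mod 5).
    The inverse of 4 mod 5 is 4 (since 4·4 = 16 = 3·5 + 1), so t ≡ 4·2 = 8 ≡ 3 (mod 5).
    Then x = 90 + 104·3 = 402, valid modulo lcm(104, 5) = 520: x ≡ 402 (mod 520).
  Combine with x ≡ 3 (mod 17); new modulus lcm = 8840.
    Write x = 402 + 520·t and substitute into x ≡ 3 (mod 17): 520·t ≡ 3 − 402 = -399 (mod 17).
    Reduce coefficients mod 17: 10·t ≡ 9 (mod 17).
    The inverse of 10 mod 17 is 12 (since 10·12 = 120 = 7·17 + 1), so t ≡ 12·9 = 108 ≡ 6 (mod 17).
    Then x = 402 + 520·6 = 3522, valid modulo lcm(520, 17) = 8840: x ≡ 3522 (mod 8840).
  Combine with x ≡ 0 (mod 3); new modulus lcm = 26520.
    Write x = 3522 + 8840·t and substitute into x ≡ 0 (mod 3): 8840·t ≡ 0 − 3522 = -3522 (mod 3).
    Reduce coefficients mod 3: 2·t ≡ 0 (mod 3).
    The inverse of 2 mod 3 is 2 (since 2·2 = 4 = 1·3 + 1), so t ≡ 2·0 = 0 ≡ 0 (mod 3).
    Then x = 3522 + 8840·0 = 3522, valid modulo lcm(8840, 3) = 26520: x ≡ 3522 (mod 26520).
Verify against each original: 3522 mod 8 = 2, 3522 mod 13 = 12, 3522 mod 5 = 2, 3522 mod 17 = 3, 3522 mod 3 = 0.

x ≡ 3522 (mod 26520).


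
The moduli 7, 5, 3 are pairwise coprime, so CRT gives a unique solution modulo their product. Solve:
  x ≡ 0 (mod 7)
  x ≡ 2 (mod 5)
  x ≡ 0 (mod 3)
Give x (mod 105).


Moduli 7, 5, 3 are pairwise coprime; by CRT there is a unique solution modulo M = 7 · 5 · 3 = 105.
Solve pairwise, accumulating the modulus:
  Start with x ≡ 0 (mod 7).
  Combine with x ≡ 2 (mod 5): since gcd(7, 5) = 1, we get a unique residue mod 35.
    Write x = 0 + 7·t and substitute into x ≡ 2 (mod 5): 7·t ≡ 2 − 0 = 2 (mod 5).
    Reduce coefficients mod 5: 2·t ≡ 2 (mod 5).
    The inverse of 2 mod 5 is 3 (since 2·3 = 6 = 1·5 + 1), so t ≡ 3·2 = 6 ≡ 1 (mod 5).
    Then x = 0 + 7·1 = 7, valid modulo lcm(7, 5) = 35: x ≡ 7 (mod 35).
  Combine with x ≡ 0 (mod 3): since gcd(35, 3) = 1, we get a unique residue mod 105.
    Write x = 7 + 35·t and substitute into x ≡ 0 (mod 3): 35·t ≡ 0 − 7 = -7 (mod 3).
    Reduce coefficients mod 3: 2·t ≡ 2 (mod 3).
    The inverse of 2 mod 3 is 2 (since 2·2 = 4 = 1·3 + 1), so t ≡ 2·2 = 4 ≡ 1 (mod 3).
    Then x = 7 + 35·1 = 42, valid modulo lcm(35, 3) = 105: x ≡ 42 (mod 105).
Verify: 42 mod 7 = 0 ✓, 42 mod 5 = 2 ✓, 42 mod 3 = 0 ✓.

x ≡ 42 (mod 105).


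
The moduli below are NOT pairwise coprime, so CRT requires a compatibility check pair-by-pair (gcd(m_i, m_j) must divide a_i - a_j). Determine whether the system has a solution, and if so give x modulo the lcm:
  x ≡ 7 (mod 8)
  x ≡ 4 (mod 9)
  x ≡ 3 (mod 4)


Moduli 8, 9, 4 are not pairwise coprime, so CRT works modulo lcm(m_i) when all pairwise compatibility conditions hold.
Pairwise compatibility: gcd(m_i, m_j) must divide a_i - a_j for every pair.
Merge one congruence at a time:
  Start: x ≡ 7 (mod 8).
  Combine with x ≡ 4 (mod 9): gcd(8, 9) = 1; 4 - 7 = -3, which IS divisible by 1, so compatible.
    Write x = 7 + 8·t and substitute into x ≡ 4 (mod 9): 8·t ≡ 4 − 7 = -3 (mod 9).
    Reduce coefficients mod 9: 8·t ≡ 6 (mod 9).
    The inverse of 8 mod 9 is 8 (since 8·8 = 64 = 7·9 + 1), so t ≡ 8·6 = 48 ≡ 3 (mod 9).
    Then x = 7 + 8·3 = 31, valid modulo lcm(8, 9) = 72: x ≡ 31 (mod 72).
  Combine with x ≡ 3 (mod 4): gcd(72, 4) = 4; 3 - 31 = -28, which IS divisible by 4, so compatible.
    Write x = 31 + 72·t and substitute into x ≡ 3 (mod 4): 72·t ≡ 3 − 31 = -28 (mod 4).
    Divide the congruence (and modulus) by g = 4: 18·t ≡ -7 (mod 1).
    Modulo 1 every t works; take t = 0.
    Then x = 31 + 72·0 = 31, valid modulo lcm(72, 4) = 72: x ≡ 31 (mod 72).
Verify: 31 mod 8 = 7, 31 mod 9 = 4, 31 mod 4 = 3.

x ≡ 31 (mod 72).


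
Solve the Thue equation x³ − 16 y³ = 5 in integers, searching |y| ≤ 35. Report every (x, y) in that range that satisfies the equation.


The equation is x³ - 16y³ = 5. For fixed y, x³ = 16·y³ + 5, so a solution requires the RHS to be a perfect cube.
Strategy: iterate y from -35 to 35, compute RHS = 16·y³ + 5, and check whether it is a (positive or negative) perfect cube.
Check small values of y:
  y = 0: RHS = 5 is not a perfect cube.
  y = 1: RHS = 21 is not a perfect cube.
  y = -1: RHS = -11 is not a perfect cube.
  y = 2: RHS = 133 is not a perfect cube.
  y = -2: RHS = -123 is not a perfect cube.
  y = 3: RHS = 437 is not a perfect cube.
  y = -3: RHS = -427 is not a perfect cube.
Continuing the search up to |y| = 35 finds no solutions either.
No (x, y) in the scanned range satisfies the equation.

No integer solutions with |y| ≤ 35.


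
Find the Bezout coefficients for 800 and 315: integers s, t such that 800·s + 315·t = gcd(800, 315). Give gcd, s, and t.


Euclidean algorithm on (800, 315) — divide until remainder is 0:
  800 = 2 · 315 + 170
  315 = 1 · 170 + 145
  170 = 1 · 145 + 25
  145 = 5 · 25 + 20
  25 = 1 · 20 + 5
  20 = 4 · 5 + 0
gcd(800, 315) = 5.
Track Bezout coefficients alongside the remainders: start with r₀ = 800 = a·1 + b·0 (s = 1, t = 0) and r₁ = 315 = a·0 + b·1 (s = 0, t = 1); each new remainder r_{k+1} = r_{k-1} − q_k·r_k inherits s_{k+1} = s_{k-1} − q_k·s_k, t_{k+1} = t_{k-1} − q_k·t_k, so r_k = a·s_k + b·t_k at every step:
  q = 2: r = 170, s = 1 − 2·0 = 1, t = 0 − 2·1 = -2  (check: 800·1 + 315·(-2) = 170)
  q = 1: r = 145, s = 0 − 1·1 = -1, t = 1 − 1·(-2) = 3  (check: 800·(-1) + 315·3 = 145)
  q = 1: r = 25, s = 1 − 1·(-1) = 2, t = -2 − 1·3 = -5  (check: 800·2 + 315·(-5) = 25)
  q = 5: r = 20, s = -1 − 5·2 = -11, t = 3 − 5·(-5) = 28  (check: 800·(-11) + 315·28 = 20)
  q = 1: r = 5, s = 2 − 1·(-11) = 13, t = -5 − 1·28 = -33  (check: 800·13 + 315·(-33) = 5)
The row with r = 5 (the gcd) gives the Bezout coefficients s = 13, t = -33.
Result: 800 · (13) + 315 · (-33) = 5.

gcd(800, 315) = 5; s = 13, t = -33 (check: 800·13 + 315·(-33) = 5).


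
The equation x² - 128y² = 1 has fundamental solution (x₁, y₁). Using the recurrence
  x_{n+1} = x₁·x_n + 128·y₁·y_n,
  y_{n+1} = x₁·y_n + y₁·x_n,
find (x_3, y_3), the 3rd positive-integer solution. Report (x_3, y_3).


Step 1: Find the fundamental solution (x₁, y₁) of x² - 128y² = 1.
  Expand √128 as a continued fraction. a₀ = ⌊√128⌋ = 11; iterate m_{k+1} = d_k·a_k − m_k, d_{k+1} = (128 − m_{k+1}²)/d_k, a_{k+1} = ⌊(a₀ + m_{k+1})/d_{k+1}⌋ (starting m₀ = 0, d₀ = 1), with convergents p_k = a_k·p_{k-1} + p_{k-2}, q_k = a_k·q_{k-1} + q_{k-2} (p₋₁ = 1, q₋₁ = 0):
  k = 0: a₀ = 11; p₀/q₀ = 11/1; p₀² − 128·q₀² = 121 − 128 = -7.
  k = 1: m = 11, d = 7, a = ⌊(11 + 11)/7⌋ = 3; p/q = (3·11 + 1)/(3·1 + 0) = 34/3; p² − 128·q² = 1156 − 1152 = 4.
  k = 2: m = 10, d = 4, a = ⌊(11 + 10)/4⌋ = 5; p/q = (5·34 + 11)/(5·3 + 1) = 181/16; p² − 128·q² = 32761 − 32768 = -7.
  k = 3: m = 10, d = 7, a = ⌊(11 + 10)/7⌋ = 3; p/q = (3·181 + 34)/(3·16 + 3) = 577/51; p² − 128·q² = 332929 − 332928 = 1.
  The first convergent with p² − 128·q² = 1 gives the fundamental solution (x₁, y₁) = (577, 51).
Step 2: Apply the recurrence (x_{n+1}, y_{n+1}) = (x₁x_n + 128y₁y_n, x₁y_n + y₁x_n) repeatedly.
  From (x_1, y_1) = (577, 51): x_2 = 577·577 + 128·51·51 = 665857; y_2 = 577·51 + 51·577 = 58854.
  From (x_2, y_2) = (665857, 58854): x_3 = 577·665857 + 128·51·58854 = 768398401; y_3 = 577·58854 + 51·665857 = 67917465.
Step 3: Verify x_3² - 128·y_3² = 590436102659356801 - 590436102659356800 = 1 (should be 1). ✓

(x_1, y_1) = (577, 51); (x_3, y_3) = (768398401, 67917465).


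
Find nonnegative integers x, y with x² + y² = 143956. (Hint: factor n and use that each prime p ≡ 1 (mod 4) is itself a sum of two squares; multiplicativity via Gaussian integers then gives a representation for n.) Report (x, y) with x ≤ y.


Step 1: Factor n = 143956 = 2^2 · 17 · 29 · 73.
Step 2: Check the mod-4 condition on each prime factor: 2 = 2 (special); 17 ≡ 1 (mod 4), exponent 1; 29 ≡ 1 (mod 4), exponent 1; 73 ≡ 1 (mod 4), exponent 1.
All primes ≡ 3 (mod 4) appear to even exponent (or don't appear), so by the two-squares theorem n IS expressible as a sum of two squares.
Step 3: Build a representation. Group n = k² · m with k = 2 and m = 17 · 29 · 73 = 35989 (a product of primes ≡ 1 (mod 4)); a representation of m scales to one of n via (k·x)² + (k·y)² = k²(x² + y²). Each prime p ≡ 1 (mod 4) is itself a sum of two squares; find a² by testing p − a² for a perfect square:
  17: 17 − 1² = 16 = 4² ⇒ 17 = 1² + 4².
  29: 29 − 1² = 28, 29 − 2² = 25 = 5² ⇒ 29 = 2² + 5².
  73: 73 − 1² = 72, 73 − 2² = 69, 73 − 3² = 64 = 8² ⇒ 73 = 3² + 8².
  Combine using the Brahmagupta–Fibonacci identity (a² + b²)(c² + d²) = (ac − bd)² + (ad + bc)² = (ac + bd)² + (ad − bc)²:
  17 · 29 = 493: from (1² + 4²)(2² + 5²), take (1·2 − 4·5, 1·5 + 4·2) = (2 − 20, 5 + 8) = (-18, 13); dropping signs (only squares matter) gives (18, 13); check 18² + 13² = 324 + 169 = 493 ✓.
  493 · 73 = 35989: from (18² + 13²)(3² + 8²), take (18·3 − 13·8, 18·8 + 13·3) = (54 − 104, 144 + 39) = (-50, 183); dropping signs (only squares matter) gives (50, 183); check 50² + 183² = 2500 + 33489 = 35989 ✓.
  Scale by k = 2: (2·50, 2·183) = (100, 366).
Step 4: Order so x ≤ y and verify: 100² + 366² = 10000 + 133956 = 143956 = n. ✓

n = 143956 = 100² + 366² (one valid representation with x ≤ y).


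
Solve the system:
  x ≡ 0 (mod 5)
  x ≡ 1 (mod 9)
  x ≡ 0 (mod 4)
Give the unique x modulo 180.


Moduli 5, 9, 4 are pairwise coprime; by CRT there is a unique solution modulo M = 5 · 9 · 4 = 180.
Solve pairwise, accumulating the modulus:
  Start with x ≡ 0 (mod 5).
  Combine with x ≡ 1 (mod 9): since gcd(5, 9) = 1, we get a unique residue mod 45.
    Write x = 0 + 5·t and substitute into x ≡ 1 (mod 9): 5·t ≡ 1 − 0 = 1 (mod 9).
    The inverse of 5 mod 9 is 2 (since 5·2 = 10 = 1·9 + 1), so t ≡ 2·1 = 2 ≡ 2 (mod 9).
    Then x = 0 + 5·2 = 10, valid modulo lcm(5, 9) = 45: x ≡ 10 (mod 45).
  Combine with x ≡ 0 (mod 4): since gcd(45, 4) = 1, we get a unique residue mod 180.
    Write x = 10 + 45·t and substitute into x ≡ 0 (mod 4): 45·t ≡ 0 − 10 = -10 (mod 4).
    Reduce coefficients mod 4: 1·t ≡ 2 (mod 4).
    So t ≡ 2 (mod 4).
    Then x = 10 + 45·2 = 100, valid modulo lcm(45, 4) = 180: x ≡ 100 (mod 180).
Verify: 100 mod 5 = 0 ✓, 100 mod 9 = 1 ✓, 100 mod 4 = 0 ✓.

x ≡ 100 (mod 180).


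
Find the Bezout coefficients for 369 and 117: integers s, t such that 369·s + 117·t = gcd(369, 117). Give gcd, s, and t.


Euclidean algorithm on (369, 117) — divide until remainder is 0:
  369 = 3 · 117 + 18
  117 = 6 · 18 + 9
  18 = 2 · 9 + 0
gcd(369, 117) = 9.
Track Bezout coefficients alongside the remainders: start with r₀ = 369 = a·1 + b·0 (s = 1, t = 0) and r₁ = 117 = a·0 + b·1 (s = 0, t = 1); each new remainder r_{k+1} = r_{k-1} − q_k·r_k inherits s_{k+1} = s_{k-1} − q_k·s_k, t_{k+1} = t_{k-1} − q_k·t_k, so r_k = a·s_k + b·t_k at every step:
  q = 3: r = 18, s = 1 − 3·0 = 1, t = 0 − 3·1 = -3  (check: 369·1 + 117·(-3) = 18)
  q = 6: r = 9, s = 0 − 6·1 = -6, t = 1 − 6·(-3) = 19  (check: 369·(-6) + 117·19 = 9)
The row with r = 9 (the gcd) gives the Bezout coefficients s = -6, t = 19.
Result: 369 · (-6) + 117 · (19) = 9.

gcd(369, 117) = 9; s = -6, t = 19 (check: 369·(-6) + 117·19 = 9).


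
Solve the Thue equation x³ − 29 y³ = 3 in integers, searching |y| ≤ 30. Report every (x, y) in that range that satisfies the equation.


The equation is x³ - 29y³ = 3. For fixed y, x³ = 29·y³ + 3, so a solution requires the RHS to be a perfect cube.
Strategy: iterate y from -30 to 30, compute RHS = 29·y³ + 3, and check whether it is a (positive or negative) perfect cube.
Check small values of y:
  y = 0: RHS = 3 is not a perfect cube.
  y = 1: RHS = 32 is not a perfect cube.
  y = -1: RHS = -26 is not a perfect cube.
  y = 2: RHS = 235 is not a perfect cube.
  y = -2: RHS = -229 is not a perfect cube.
  y = 3: RHS = 786 is not a perfect cube.
  y = -3: RHS = -780 is not a perfect cube.
Continuing the search up to |y| = 30 finds no solutions either.
No (x, y) in the scanned range satisfies the equation.

No integer solutions with |y| ≤ 30.


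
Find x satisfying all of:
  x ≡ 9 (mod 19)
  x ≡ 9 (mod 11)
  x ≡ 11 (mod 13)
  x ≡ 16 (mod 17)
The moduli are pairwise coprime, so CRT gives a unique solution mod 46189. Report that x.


Product of moduli M = 19 · 11 · 13 · 17 = 46189.
Merge one congruence at a time:
  Start: x ≡ 9 (mod 19).
  Combine with x ≡ 9 (mod 11); new modulus lcm = 209.
    Write x = 9 + 19·t and substitute into x ≡ 9 (mod 11): 19·t ≡ 9 − 9 = 0 (mod 11).
    Reduce coefficients mod 11: 8·t ≡ 0 (mod 11).
    The inverse of 8 mod 11 is 7 (since 8·7 = 56 = 5·11 + 1), so t ≡ 7·0 = 0 ≡ 0 (mod 11).
    Then x = 9 + 19·0 = 9, valid modulo lcm(19, 11) = 209: x ≡ 9 (mod 209).
  Combine with x ≡ 11 (mod 13); new modulus lcm = 2717.
    Write x = 9 + 209·t and substitute into x ≡ 11 (mod 13): 209·t ≡ 11 − 9 = 2 (mod 13).
    Reduce coefficients mod 13: 1·t ≡ 2 (mod 13).
    So t ≡ 2 (mod 13).
    Then x = 9 + 209·2 = 427, valid modulo lcm(209, 13) = 2717: x ≡ 427 (mod 2717).
  Combine with x ≡ 16 (mod 17); new modulus lcm = 46189.
    Write x = 427 + 2717·t and substitute into x ≡ 16 (mod 17): 2717·t ≡ 16 − 427 = -411 (mod 17).
    Reduce coefficients mod 17: 14·t ≡ 14 (mod 17).
    The inverse of 14 mod 17 is 11 (since 14·11 = 154 = 9·17 + 1), so t ≡ 11·14 = 154 ≡ 1 (mod 17).
    Then x = 427 + 2717·1 = 3144, valid modulo lcm(2717, 17) = 46189: x ≡ 3144 (mod 46189).
Verify against each original: 3144 mod 19 = 9, 3144 mod 11 = 9, 3144 mod 13 = 11, 3144 mod 17 = 16.

x ≡ 3144 (mod 46189).
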